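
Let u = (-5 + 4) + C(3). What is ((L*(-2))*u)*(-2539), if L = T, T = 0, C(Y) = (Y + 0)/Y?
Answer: 0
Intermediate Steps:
C(Y) = 1 (C(Y) = Y/Y = 1)
L = 0
u = 0 (u = (-5 + 4) + 1 = -1 + 1 = 0)
((L*(-2))*u)*(-2539) = ((0*(-2))*0)*(-2539) = (0*0)*(-2539) = 0*(-2539) = 0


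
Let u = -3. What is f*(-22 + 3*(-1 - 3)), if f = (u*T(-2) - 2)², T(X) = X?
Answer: -544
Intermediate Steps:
f = 16 (f = (-3*(-2) - 2)² = (6 - 2)² = 4² = 16)
f*(-22 + 3*(-1 - 3)) = 16*(-22 + 3*(-1 - 3)) = 16*(-22 + 3*(-4)) = 16*(-22 - 12) = 16*(-34) = -544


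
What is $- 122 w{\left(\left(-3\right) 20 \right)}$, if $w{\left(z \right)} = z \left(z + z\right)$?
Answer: $-878400$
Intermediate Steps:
$w{\left(z \right)} = 2 z^{2}$ ($w{\left(z \right)} = z 2 z = 2 z^{2}$)
$- 122 w{\left(\left(-3\right) 20 \right)} = - 122 \cdot 2 \left(\left(-3\right) 20\right)^{2} = - 122 \cdot 2 \left(-60\right)^{2} = - 122 \cdot 2 \cdot 3600 = \left(-122\right) 7200 = -878400$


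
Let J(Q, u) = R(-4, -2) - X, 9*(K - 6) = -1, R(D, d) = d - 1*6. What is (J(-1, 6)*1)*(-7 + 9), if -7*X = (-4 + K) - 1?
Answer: -992/63 ≈ -15.746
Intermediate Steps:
R(D, d) = -6 + d (R(D, d) = d - 6 = -6 + d)
K = 53/9 (K = 6 + (⅑)*(-1) = 6 - ⅑ = 53/9 ≈ 5.8889)
X = -8/63 (X = -((-4 + 53/9) - 1)/7 = -(17/9 - 1)/7 = -⅐*8/9 = -8/63 ≈ -0.12698)
J(Q, u) = -496/63 (J(Q, u) = (-6 - 2) - 1*(-8/63) = -8 + 8/63 = -496/63)
(J(-1, 6)*1)*(-7 + 9) = (-496/63*1)*(-7 + 9) = -496/63*2 = -992/63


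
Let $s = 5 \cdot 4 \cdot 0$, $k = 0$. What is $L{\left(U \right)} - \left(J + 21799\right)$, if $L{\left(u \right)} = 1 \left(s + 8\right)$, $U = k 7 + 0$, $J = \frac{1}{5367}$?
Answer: $- \frac{116952298}{5367} \approx -21791.0$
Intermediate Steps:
$J = \frac{1}{5367} \approx 0.00018632$
$s = 0$ ($s = 20 \cdot 0 = 0$)
$U = 0$ ($U = 0 \cdot 7 + 0 = 0 + 0 = 0$)
$L{\left(u \right)} = 8$ ($L{\left(u \right)} = 1 \left(0 + 8\right) = 1 \cdot 8 = 8$)
$L{\left(U \right)} - \left(J + 21799\right) = 8 - \left(\frac{1}{5367} + 21799\right) = 8 - \frac{116995234}{5367} = - \frac{116952298}{5367}$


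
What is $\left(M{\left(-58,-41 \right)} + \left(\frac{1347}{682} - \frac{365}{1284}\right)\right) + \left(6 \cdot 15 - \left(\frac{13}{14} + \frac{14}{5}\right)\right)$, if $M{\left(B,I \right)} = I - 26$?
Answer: $\frac{321236593}{15324540} \approx 20.962$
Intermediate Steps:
$M{\left(B,I \right)} = -26 + I$
$\left(M{\left(-58,-41 \right)} + \left(\frac{1347}{682} - \frac{365}{1284}\right)\right) + \left(6 \cdot 15 - \left(\frac{13}{14} + \frac{14}{5}\right)\right) = \left(\left(-26 - 41\right) + \left(\frac{1347}{682} - \frac{365}{1284}\right)\right) + \left(6 \cdot 15 - \left(\frac{13}{14} + \frac{14}{5}\right)\right) = \left(-67 + \left(1347 \cdot \frac{1}{682} - \frac{365}{1284}\right)\right) + \left(90 - \frac{261}{70}\right) = \left(-67 + \left(\frac{1347}{682} - \frac{365}{1284}\right)\right) + \left(90 - \frac{261}{70}\right) = \left(-67 + \frac{740309}{437844}\right) + \left(90 - \frac{261}{70}\right) = - \frac{28595239}{437844} + \frac{6039}{70} = \frac{321236593}{15324540}$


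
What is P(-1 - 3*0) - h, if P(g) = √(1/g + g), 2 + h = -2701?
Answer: 2703 + I*√2 ≈ 2703.0 + 1.4142*I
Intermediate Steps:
h = -2703 (h = -2 - 2701 = -2703)
P(g) = √(g + 1/g)
P(-1 - 3*0) - h = √((-1 - 3*0) + 1/(-1 - 3*0)) - 1*(-2703) = √((-1 + 0) + 1/(-1 + 0)) + 2703 = √(-1 + 1/(-1)) + 2703 = √(-1 - 1) + 2703 = √(-2) + 2703 = I*√2 + 2703 = 2703 + I*√2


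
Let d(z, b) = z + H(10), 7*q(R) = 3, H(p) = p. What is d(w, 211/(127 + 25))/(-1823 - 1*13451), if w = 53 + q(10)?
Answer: -222/53459 ≈ -0.0041527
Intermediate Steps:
q(R) = 3/7 (q(R) = (1/7)*3 = 3/7)
w = 374/7 (w = 53 + 3/7 = 374/7 ≈ 53.429)
d(z, b) = 10 + z (d(z, b) = z + 10 = 10 + z)
d(w, 211/(127 + 25))/(-1823 - 1*13451) = (10 + 374/7)/(-1823 - 1*13451) = 444/(7*(-1823 - 13451)) = (444/7)/(-15274) = (444/7)*(-1/15274) = -222/53459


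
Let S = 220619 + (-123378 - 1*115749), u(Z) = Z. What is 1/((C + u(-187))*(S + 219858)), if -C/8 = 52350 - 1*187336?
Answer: 1/217397796350 ≈ 4.5999e-12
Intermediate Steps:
S = -18508 (S = 220619 + (-123378 - 115749) = 220619 - 239127 = -18508)
C = 1079888 (C = -8*(52350 - 1*187336) = -8*(52350 - 187336) = -8*(-134986) = 1079888)
1/((C + u(-187))*(S + 219858)) = 1/((1079888 - 187)*(-18508 + 219858)) = 1/(1079701*201350) = 1/217397796350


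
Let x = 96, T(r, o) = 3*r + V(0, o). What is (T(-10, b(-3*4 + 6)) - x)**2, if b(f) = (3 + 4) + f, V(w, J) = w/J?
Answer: 15876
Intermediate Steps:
b(f) = 7 + f
T(r, o) = 3*r (T(r, o) = 3*r + 0/o = 3*r + 0 = 3*r)
(T(-10, b(-3*4 + 6)) - x)**2 = (3*(-10) - 1*96)**2 = (-30 - 96)**2 = (-126)**2 = 15876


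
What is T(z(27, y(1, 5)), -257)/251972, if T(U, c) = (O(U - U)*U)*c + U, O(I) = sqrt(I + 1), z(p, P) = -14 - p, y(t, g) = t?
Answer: 2624/62993 ≈ 0.041655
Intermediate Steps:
O(I) = sqrt(1 + I)
T(U, c) = U + U*c (T(U, c) = (sqrt(1 + (U - U))*U)*c + U = (sqrt(1 + 0)*U)*c + U = (sqrt(1)*U)*c + U = (1*U)*c + U = U*c + U = U + U*c)
T(z(27, y(1, 5)), -257)/251972 = ((-14 - 1*27)*(1 - 257))/251972 = ((-14 - 27)*(-256))*(1/251972) = -41*(-256)*(1/251972) = 10496*(1/251972) = 2624/62993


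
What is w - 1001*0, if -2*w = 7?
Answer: -7/2 ≈ -3.5000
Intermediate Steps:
w = -7/2 (w = -½*7 = -7/2 ≈ -3.5000)
w - 1001*0 = -7/2 - 1001*0 = -7/2 - 77*0 = -7/2 + 0 = -7/2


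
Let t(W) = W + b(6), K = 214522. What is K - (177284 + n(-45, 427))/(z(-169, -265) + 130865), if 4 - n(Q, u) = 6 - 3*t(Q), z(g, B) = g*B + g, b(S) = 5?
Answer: 37644357920/175481 ≈ 2.1452e+5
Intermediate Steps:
t(W) = 5 + W (t(W) = W + 5 = 5 + W)
z(g, B) = g + B*g (z(g, B) = B*g + g = g + B*g)
n(Q, u) = 13 + 3*Q (n(Q, u) = 4 - (6 - 3*(5 + Q)) = 4 - (6 + (-15 - 3*Q)) = 4 - (-9 - 3*Q) = 4 + (9 + 3*Q) = 13 + 3*Q)
K - (177284 + n(-45, 427))/(z(-169, -265) + 130865) = 214522 - (177284 + (13 + 3*(-45)))/(-169*(1 - 265) + 130865) = 214522 - (177284 + (13 - 135))/(-169*(-264) + 130865) = 214522 - (177284 - 122)/(44616 + 130865) = 214522 - 177162/175481 = 37644357920/175481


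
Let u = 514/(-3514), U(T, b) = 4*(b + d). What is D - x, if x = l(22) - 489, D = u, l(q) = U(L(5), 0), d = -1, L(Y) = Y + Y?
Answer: 865944/1757 ≈ 492.85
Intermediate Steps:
L(Y) = 2*Y
U(T, b) = -4 + 4*b (U(T, b) = 4*(b - 1) = 4*(-1 + b) = -4 + 4*b)
l(q) = -4 (l(q) = -4 + 4*0 = -4 + 0 = -4)
u = -257/1757 (u = 514*(-1/3514) = -257/1757 ≈ -0.14627)
D = -257/1757 ≈ -0.14627
x = -493 (x = -4 - 489 = -493)
D - x = -257/1757 - 1*(-493) = -257/1757 + 493 = 865944/1757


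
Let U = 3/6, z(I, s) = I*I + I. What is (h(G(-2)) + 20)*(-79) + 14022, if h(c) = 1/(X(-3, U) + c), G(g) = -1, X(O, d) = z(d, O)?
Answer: 12758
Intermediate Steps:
z(I, s) = I + I² (z(I, s) = I² + I = I + I²)
U = ½ (U = 3*(⅙) = ½ ≈ 0.50000)
X(O, d) = d*(1 + d)
h(c) = 1/(¾ + c) (h(c) = 1/((1 + ½)/2 + c) = 1/((½)*(3/2) + c) = 1/(¾ + c))
(h(G(-2)) + 20)*(-79) + 14022 = (4/(3 + 4*(-1)) + 20)*(-79) + 14022 = (4/(3 - 4) + 20)*(-79) + 14022 = (4/(-1) + 20)*(-79) + 14022 = (4*(-1) + 20)*(-79) + 14022 = (-4 + 20)*(-79) + 14022 = 16*(-79) + 14022 = -1264 + 14022 = 12758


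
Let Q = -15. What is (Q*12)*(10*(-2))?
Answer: 3600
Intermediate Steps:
(Q*12)*(10*(-2)) = (-15*12)*(10*(-2)) = -180*(-20) = 3600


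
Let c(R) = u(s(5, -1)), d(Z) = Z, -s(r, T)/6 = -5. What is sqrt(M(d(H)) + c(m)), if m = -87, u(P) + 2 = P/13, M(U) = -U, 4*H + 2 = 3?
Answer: sqrt(39)/26 ≈ 0.24019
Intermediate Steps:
H = 1/4 (H = -1/2 + (1/4)*3 = -1/2 + 3/4 = 1/4 ≈ 0.25000)
s(r, T) = 30 (s(r, T) = -6*(-5) = 30)
u(P) = -2 + P/13
c(R) = 4/13 (c(R) = -2 + (1/13)*30 = -2 + 30/13 = 4/13)
sqrt(M(d(H)) + c(m)) = sqrt(-1*1/4 + 4/13) = sqrt(-1/4 + 4/13) = sqrt(3/52) = sqrt(39)/26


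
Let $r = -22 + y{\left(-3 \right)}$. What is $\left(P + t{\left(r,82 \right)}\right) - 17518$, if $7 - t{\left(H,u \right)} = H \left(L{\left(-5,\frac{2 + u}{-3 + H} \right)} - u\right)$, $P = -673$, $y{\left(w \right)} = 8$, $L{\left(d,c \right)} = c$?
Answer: $- \frac{329820}{17} \approx -19401.0$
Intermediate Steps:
$r = -14$ ($r = -22 + 8 = -14$)
$t{\left(H,u \right)} = 7 - H \left(- u + \frac{2 + u}{-3 + H}\right)$ ($t{\left(H,u \right)} = 7 - H \left(\frac{2 + u}{-3 + H} - u\right) = 7 - H \left(- u + \frac{2 + u}{-3 + H}\right)$)
$\left(P + t{\left(r,82 \right)}\right) - 17518 = \left(-673 + \frac{\left(-3 - 14\right) \left(7 - 1148\right) - - 14 \left(2 + 82\right)}{-3 - 14}\right) - 17518 = \left(-673 + \frac{- 17 \left(7 - 1148\right) - \left(-14\right) 84}{-17}\right) - 17518 = \left(-673 - \frac{\left(-17\right) \left(-1141\right) + 1176}{17}\right) - 17518 = \left(-673 - \frac{19397 + 1176}{17}\right) - 17518 = \left(-673 - \frac{20573}{17}\right) - 17518 = - \frac{32014}{17} - 17518 = - \frac{329820}{17}$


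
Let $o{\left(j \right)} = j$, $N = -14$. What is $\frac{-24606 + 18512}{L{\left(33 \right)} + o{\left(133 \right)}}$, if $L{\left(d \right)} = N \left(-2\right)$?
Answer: $- \frac{6094}{161} \approx -37.851$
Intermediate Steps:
$L{\left(d \right)} = 28$ ($L{\left(d \right)} = \left(-14\right) \left(-2\right) = 28$)
$\frac{-24606 + 18512}{L{\left(33 \right)} + o{\left(133 \right)}} = \frac{-24606 + 18512}{28 + 133} = - \frac{6094}{161}$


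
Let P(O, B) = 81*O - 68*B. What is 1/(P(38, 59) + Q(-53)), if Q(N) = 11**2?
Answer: -1/813 ≈ -0.0012300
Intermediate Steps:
Q(N) = 121
P(O, B) = -68*B + 81*O
1/(P(38, 59) + Q(-53)) = 1/((-68*59 + 81*38) + 121) = 1/((-4012 + 3078) + 121) = 1/(-934 + 121) = 1/(-813) = -1/813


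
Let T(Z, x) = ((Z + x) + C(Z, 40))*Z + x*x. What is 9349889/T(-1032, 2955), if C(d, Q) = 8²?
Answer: 9349889/6681441 ≈ 1.3994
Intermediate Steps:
C(d, Q) = 64
T(Z, x) = x² + Z*(64 + Z + x) (T(Z, x) = ((Z + x) + 64)*Z + x*x = (64 + Z + x)*Z + x² = Z*(64 + Z + x) + x² = x² + Z*(64 + Z + x))
9349889/T(-1032, 2955) = 9349889/((-1032)² + 2955² + 64*(-1032) - 1032*2955) = 9349889/(1065024 + 8732025 - 66048 - 3049560) = 9349889/6681441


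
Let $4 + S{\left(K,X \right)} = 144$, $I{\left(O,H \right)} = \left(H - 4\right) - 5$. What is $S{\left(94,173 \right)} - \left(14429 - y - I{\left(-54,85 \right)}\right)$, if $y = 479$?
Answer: $-13734$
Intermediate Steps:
$I{\left(O,H \right)} = -9 + H$ ($I{\left(O,H \right)} = \left(-4 + H\right) - 5 = -9 + H$)
$S{\left(K,X \right)} = 140$ ($S{\left(K,X \right)} = -4 + 144 = 140$)
$S{\left(94,173 \right)} - \left(14429 - y - I{\left(-54,85 \right)}\right) = 140 + \left(\left(\left(-9 + 85\right) + 479\right) - 14429\right) = 140 + \left(\left(76 + 479\right) - 14429\right) = 140 + \left(555 - 14429\right) = 140 - 13874 = -13734$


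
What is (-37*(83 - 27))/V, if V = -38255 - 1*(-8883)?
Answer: 74/1049 ≈ 0.070543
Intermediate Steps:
V = -29372 (V = -38255 + 8883 = -29372)
(-37*(83 - 27))/V = -37*(83 - 27)/(-29372) = -37*56*(-1/29372) = -2072*(-1/29372) = 74/1049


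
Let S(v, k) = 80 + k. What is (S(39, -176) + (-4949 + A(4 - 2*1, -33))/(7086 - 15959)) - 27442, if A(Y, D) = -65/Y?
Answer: -488679385/17746 ≈ -27537.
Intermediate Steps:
(S(39, -176) + (-4949 + A(4 - 2*1, -33))/(7086 - 15959)) - 27442 = ((80 - 176) + (-4949 - 65/(4 - 2*1))/(7086 - 15959)) - 27442 = (-96 + (-4949 - 65/(4 - 2))/(-8873)) - 27442 = (-96 + (-4949 - 65/2)*(-1/8873)) - 27442 = (-96 - 9963/2*(-1/8873)) - 27442 = (-96 + 9963/17746) - 27442 = -1693653/17746 - 27442 = -488679385/17746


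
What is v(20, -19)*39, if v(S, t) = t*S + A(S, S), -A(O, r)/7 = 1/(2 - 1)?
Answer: -15093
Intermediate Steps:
A(O, r) = -7 (A(O, r) = -7/(2 - 1) = -7/1 = -7*1 = -7)
v(S, t) = -7 + S*t (v(S, t) = t*S - 7 = S*t - 7 = -7 + S*t)
v(20, -19)*39 = (-7 + 20*(-19))*39 = (-7 - 380)*39 = -387*39 = -15093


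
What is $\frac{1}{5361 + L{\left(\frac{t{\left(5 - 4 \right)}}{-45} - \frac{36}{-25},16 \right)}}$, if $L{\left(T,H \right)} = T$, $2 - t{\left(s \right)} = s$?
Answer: $\frac{225}{1206544} \approx 0.00018648$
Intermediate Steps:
$t{\left(s \right)} = 2 - s$
$\frac{1}{5361 + L{\left(\frac{t{\left(5 - 4 \right)}}{-45} - \frac{36}{-25},16 \right)}} = \frac{1}{5361 + \left(\frac{2 - \left(5 - 4\right)}{-45} - \frac{36}{-25}\right)} = \frac{1}{5361 + \left(\left(2 - \left(5 - 4\right)\right) \left(- \frac{1}{45}\right) - - \frac{36}{25}\right)} = \frac{1}{5361 + \left(\left(2 - 1\right) \left(- \frac{1}{45}\right) + \frac{36}{25}\right)} = \frac{1}{5361 + \left(1 \left(- \frac{1}{45}\right) + \frac{36}{25}\right)} = \frac{1}{5361 + \left(- \frac{1}{45} + \frac{36}{25}\right)} = \frac{1}{5361 + \frac{319}{225}} = \frac{1}{\frac{1206544}{225}} = \frac{225}{1206544}$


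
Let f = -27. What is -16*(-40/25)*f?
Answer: -3456/5 ≈ -691.20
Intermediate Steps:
-16*(-40/25)*f = -16*(-40/25)*(-27) = -16*(-40*1/25)*(-27) = -16*(-8/5)*(-27) = -(-128)*(-27)/5 = -1*3456/5 = -3456/5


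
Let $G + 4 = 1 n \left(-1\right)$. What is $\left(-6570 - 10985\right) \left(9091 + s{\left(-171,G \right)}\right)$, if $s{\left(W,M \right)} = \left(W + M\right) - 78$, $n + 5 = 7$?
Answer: $-155115980$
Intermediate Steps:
$n = 2$ ($n = -5 + 7 = 2$)
$G = -6$ ($G = -4 + 1 \cdot 2 \left(-1\right) = -4 + 2 \left(-1\right) = -4 - 2 = -6$)
$s{\left(W,M \right)} = -78 + M + W$ ($s{\left(W,M \right)} = \left(M + W\right) - 78 = -78 + M + W$)
$\left(-6570 - 10985\right) \left(9091 + s{\left(-171,G \right)}\right) = \left(-6570 - 10985\right) \left(9091 - 255\right) = - 17555 \left(9091 - 255\right) = \left(-17555\right) 8836 = -155115980$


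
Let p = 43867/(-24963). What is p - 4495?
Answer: -112252552/24963 ≈ -4496.8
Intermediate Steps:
p = -43867/24963 (p = 43867*(-1/24963) = -43867/24963 ≈ -1.7573)
p - 4495 = -43867/24963 - 4495 = -112252552/24963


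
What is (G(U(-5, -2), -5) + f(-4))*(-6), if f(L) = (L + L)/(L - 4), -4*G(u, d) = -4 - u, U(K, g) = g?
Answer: -9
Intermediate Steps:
G(u, d) = 1 + u/4 (G(u, d) = -(-4 - u)/4 = 1 + u/4)
f(L) = 2*L/(-4 + L) (f(L) = (2*L)/(-4 + L) = 2*L/(-4 + L))
(G(U(-5, -2), -5) + f(-4))*(-6) = ((1 + (1/4)*(-2)) + 2*(-4)/(-4 - 4))*(-6) = ((1 - 1/2) + 2*(-4)/(-8))*(-6) = (1/2 + 2*(-4)*(-1/8))*(-6) = (1/2 + 1)*(-6) = (3/2)*(-6) = -9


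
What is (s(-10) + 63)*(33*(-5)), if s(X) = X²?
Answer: -26895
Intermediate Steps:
(s(-10) + 63)*(33*(-5)) = ((-10)² + 63)*(33*(-5)) = (100 + 63)*(-165) = 163*(-165) = -26895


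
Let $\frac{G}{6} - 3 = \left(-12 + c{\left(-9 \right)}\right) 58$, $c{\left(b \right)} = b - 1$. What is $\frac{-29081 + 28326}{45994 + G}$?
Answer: $- \frac{755}{38356} \approx -0.019684$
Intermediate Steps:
$c{\left(b \right)} = -1 + b$
$G = -7638$ ($G = 18 + 6 \left(-12 - 10\right) 58 = 18 + 6 \left(\left(-22\right) 58\right) = 18 + 6 \left(-1276\right) = 18 - 7656 = -7638$)
$\frac{-29081 + 28326}{45994 + G} = \frac{-29081 + 28326}{45994 - 7638} = - \frac{755}{38356}$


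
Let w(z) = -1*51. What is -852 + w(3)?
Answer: -903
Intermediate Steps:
w(z) = -51
-852 + w(3) = -852 - 51 = -903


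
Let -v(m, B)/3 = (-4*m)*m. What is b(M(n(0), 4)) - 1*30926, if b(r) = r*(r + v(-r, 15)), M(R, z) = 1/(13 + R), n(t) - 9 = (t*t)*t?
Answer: -164650007/5324 ≈ -30926.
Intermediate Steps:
n(t) = 9 + t³ (n(t) = 9 + (t*t)*t = 9 + t²*t = 9 + t³)
v(m, B) = 12*m² (v(m, B) = -3*(-4*m)*m = -(-12)*m² = 12*m²)
b(r) = r*(r + 12*r²) (b(r) = r*(r + 12*(-r)²) = r*(r + 12*r²))
b(M(n(0), 4)) - 1*30926 = (1/(13 + (9 + 0³)))²*(1 + 12/(13 + (9 + 0³))) - 1*30926 = (1/(13 + (9 + 0)))²*(1 + 12/(13 + (9 + 0))) - 30926 = (1/(13 + 9))²*(1 + 12/(13 + 9)) - 30926 = (1/22)²*(1 + 12/22) - 30926 = (1/22)²*(1 + 12*(1/22)) - 30926 = (1 + 6/11)/484 - 30926 = (1/484)*(17/11) - 30926 = 17/5324 - 30926 = -164650007/5324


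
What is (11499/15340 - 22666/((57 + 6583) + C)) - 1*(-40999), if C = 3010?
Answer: 606888623791/14803100 ≈ 40997.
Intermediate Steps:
(11499/15340 - 22666/((57 + 6583) + C)) - 1*(-40999) = (11499/15340 - 22666/((57 + 6583) + 3010)) - 1*(-40999) = (11499*(1/15340) - 22666/(6640 + 3010)) + 40999 = (11499/15340 - 22666/9650) + 40999 = (11499/15340 - 22666*1/9650) + 40999 = (11499/15340 - 11333/4825) + 40999 = -23673109/14803100 + 40999 = 606888623791/14803100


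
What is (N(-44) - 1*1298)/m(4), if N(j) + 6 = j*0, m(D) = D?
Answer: -326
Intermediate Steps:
N(j) = -6 (N(j) = -6 + j*0 = -6 + 0 = -6)
(N(-44) - 1*1298)/m(4) = (-6 - 1*1298)/4 = (-6 - 1298)*(¼) = -1304*¼ = -326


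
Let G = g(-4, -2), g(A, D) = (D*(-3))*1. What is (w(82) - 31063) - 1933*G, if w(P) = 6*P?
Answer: -42169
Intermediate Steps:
g(A, D) = -3*D (g(A, D) = -3*D*1 = -3*D)
G = 6 (G = -3*(-2) = 6)
(w(82) - 31063) - 1933*G = (6*82 - 31063) - 1933*6 = (492 - 31063) - 11598 = -30571 - 11598 = -42169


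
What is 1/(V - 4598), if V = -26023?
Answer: -1/30621 ≈ -3.2657e-5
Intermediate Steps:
1/(V - 4598) = 1/(-26023 - 4598) = 1/(-30621) = -1/30621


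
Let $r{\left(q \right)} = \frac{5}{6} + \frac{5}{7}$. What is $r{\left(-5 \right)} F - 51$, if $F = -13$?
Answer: $- \frac{2987}{42} \approx -71.119$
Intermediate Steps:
$r{\left(q \right)} = \frac{65}{42}$ ($r{\left(q \right)} = 5 \cdot \frac{1}{6} + 5 \cdot \frac{1}{7} = \frac{5}{6} + \frac{5}{7} = \frac{65}{42}$)
$r{\left(-5 \right)} F - 51 = \frac{65}{42} \left(-13\right) - 51 = - \frac{845}{42} - 51 = - \frac{2987}{42}$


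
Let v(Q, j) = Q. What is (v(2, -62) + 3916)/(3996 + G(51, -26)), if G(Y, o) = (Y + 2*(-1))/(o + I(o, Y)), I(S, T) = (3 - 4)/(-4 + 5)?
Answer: 105786/107843 ≈ 0.98093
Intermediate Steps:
I(S, T) = -1 (I(S, T) = -1/1 = -1*1 = -1)
G(Y, o) = (-2 + Y)/(-1 + o) (G(Y, o) = (Y + 2*(-1))/(o - 1) = (Y - 2)/(-1 + o) = (-2 + Y)/(-1 + o))
(v(2, -62) + 3916)/(3996 + G(51, -26)) = (2 + 3916)/(3996 + (-2 + 51)/(-1 - 26)) = 3918/(3996 + 49/(-27)) = 3918/(3996 - 1/27*49) = 3918/(3996 - 49/27) = 3918/(107843/27) = 3918*(27/107843) = 105786/107843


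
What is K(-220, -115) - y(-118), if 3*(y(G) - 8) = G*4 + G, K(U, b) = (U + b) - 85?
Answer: -694/3 ≈ -231.33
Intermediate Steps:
K(U, b) = -85 + U + b
y(G) = 8 + 5*G/3 (y(G) = 8 + (G*4 + G)/3 = 8 + (4*G + G)/3 = 8 + (5*G)/3 = 8 + 5*G/3)
K(-220, -115) - y(-118) = (-85 - 220 - 115) - (8 + (5/3)*(-118)) = -420 - (8 - 590/3) = -420 - 1*(-566/3) = -420 + 566/3 = -694/3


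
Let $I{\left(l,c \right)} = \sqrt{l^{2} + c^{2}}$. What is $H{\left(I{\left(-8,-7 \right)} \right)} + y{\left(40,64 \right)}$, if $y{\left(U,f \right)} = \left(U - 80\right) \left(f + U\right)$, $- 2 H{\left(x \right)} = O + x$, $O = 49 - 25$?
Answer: $-4172 - \frac{\sqrt{113}}{2} \approx -4177.3$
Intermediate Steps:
$O = 24$ ($O = 49 - 25 = 24$)
$I{\left(l,c \right)} = \sqrt{c^{2} + l^{2}}$
$H{\left(x \right)} = -12 - \frac{x}{2}$ ($H{\left(x \right)} = - \frac{24 + x}{2} = -12 - \frac{x}{2}$)
$y{\left(U,f \right)} = \left(-80 + U\right) \left(U + f\right)$
$H{\left(I{\left(-8,-7 \right)} \right)} + y{\left(40,64 \right)} = \left(-12 - \frac{\sqrt{\left(-7\right)^{2} + \left(-8\right)^{2}}}{2}\right) + \left(40^{2} - 3200 - 5120 + 40 \cdot 64\right) = \left(-12 - \frac{\sqrt{49 + 64}}{2}\right) + \left(1600 - 3200 - 5120 + 2560\right) = \left(-12 - \frac{\sqrt{113}}{2}\right) - 4160 = -4172 - \frac{\sqrt{113}}{2}$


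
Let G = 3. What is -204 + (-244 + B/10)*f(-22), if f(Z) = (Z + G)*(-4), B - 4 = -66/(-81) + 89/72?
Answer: -10099087/540 ≈ -18702.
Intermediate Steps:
B = 1307/216 (B = 4 + (-66/(-81) + 89/72) = 4 + (-66*(-1/81) + 89*(1/72)) = 4 + (22/27 + 89/72) = 4 + 443/216 = 1307/216 ≈ 6.0509)
f(Z) = -12 - 4*Z (f(Z) = (Z + 3)*(-4) = (3 + Z)*(-4) = -12 - 4*Z)
-204 + (-244 + B/10)*f(-22) = -204 + (-244 + (1307/216)/10)*(-12 - 4*(-22)) = -204 + (-244 + (1307/216)*(⅒))*(-12 + 88) = -204 + (-244 + 1307/2160)*76 = -204 - 525733/2160*76 = -204 - 9988927/540 = -10099087/540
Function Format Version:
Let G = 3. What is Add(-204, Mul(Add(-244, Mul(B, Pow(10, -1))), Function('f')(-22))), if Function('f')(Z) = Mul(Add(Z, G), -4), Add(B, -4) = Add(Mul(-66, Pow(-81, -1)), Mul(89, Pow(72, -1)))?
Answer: Rational(-10099087, 540) ≈ -18702.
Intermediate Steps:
B = Rational(1307, 216) (B = Add(4, Add(Mul(-66, Pow(-81, -1)), Mul(89, Pow(72, -1)))) = Add(4, Add(Mul(-66, Rational(-1, 81)), Mul(89, Rational(1, 72)))) = Add(4, Add(Rational(22, 27), Rational(89, 72))) = Add(4, Rational(443, 216)) = Rational(1307, 216) ≈ 6.0509)
Function('f')(Z) = Add(-12, Mul(-4, Z)) (Function('f')(Z) = Mul(Add(Z, 3), -4) = Mul(Add(3, Z), -4) = Add(-12, Mul(-4, Z)))
Add(-204, Mul(Add(-244, Mul(B, Pow(10, -1))), Function('f')(-22))) = Add(-204, Mul(Add(-244, Mul(Rational(1307, 216), Pow(10, -1))), Add(-12, Mul(-4, -22)))) = Add(-204, Mul(Add(-244, Mul(Rational(1307, 216), Rational(1, 10))), Add(-12, 88))) = Add(-204, Mul(Add(-244, Rational(1307, 2160)), 76)) = Add(-204, Mul(Rational(-525733, 2160), 76)) = Add(-204, Rational(-9988927, 540)) = Rational(-10099087, 540)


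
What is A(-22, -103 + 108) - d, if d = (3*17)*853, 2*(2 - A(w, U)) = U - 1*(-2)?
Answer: -87009/2 ≈ -43505.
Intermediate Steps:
A(w, U) = 1 - U/2 (A(w, U) = 2 - (U - 1*(-2))/2 = 2 - (U + 2)/2 = 2 - (2 + U)/2 = 2 + (-1 - U/2) = 1 - U/2)
d = 43503 (d = 51*853 = 43503)
A(-22, -103 + 108) - d = (1 - (-103 + 108)/2) - 1*43503 = (1 - ½*5) - 43503 = (1 - 5/2) - 43503 = -3/2 - 43503 = -87009/2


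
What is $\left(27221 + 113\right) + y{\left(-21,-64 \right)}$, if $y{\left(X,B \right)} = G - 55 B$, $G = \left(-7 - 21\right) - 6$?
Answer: $30820$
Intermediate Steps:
$G = -34$ ($G = -28 - 6 = -34$)
$y{\left(X,B \right)} = -34 - 55 B$
$\left(27221 + 113\right) + y{\left(-21,-64 \right)} = \left(27221 + 113\right) - -3486 = 27334 + \left(-34 + 3520\right) = 27334 + 3486 = 30820$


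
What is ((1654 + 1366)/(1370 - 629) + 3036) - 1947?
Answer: 809969/741 ≈ 1093.1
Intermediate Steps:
((1654 + 1366)/(1370 - 629) + 3036) - 1947 = (3020/741 + 3036) - 1947 = 2252696/741 - 1947 = 809969/741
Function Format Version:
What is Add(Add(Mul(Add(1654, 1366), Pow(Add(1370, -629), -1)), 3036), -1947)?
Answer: Rational(809969, 741) ≈ 1093.1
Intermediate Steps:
Add(Add(Mul(Add(1654, 1366), Pow(Add(1370, -629), -1)), 3036), -1947) = Add(Add(Mul(3020, Pow(741, -1)), 3036), -1947) = Add(Add(Mul(3020, Rational(1, 741)), 3036), -1947) = Add(Add(Rational(3020, 741), 3036), -1947) = Add(Rational(2252696, 741), -1947) = Rational(809969, 741)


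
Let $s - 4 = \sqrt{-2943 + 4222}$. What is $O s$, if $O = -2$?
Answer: $-8 - 2 \sqrt{1279} \approx -79.526$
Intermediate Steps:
$s = 4 + \sqrt{1279}$ ($s = 4 + \sqrt{-2943 + 4222} = 4 + \sqrt{1279} \approx 39.763$)
$O s = - 2 \left(4 + \sqrt{1279}\right) = -8 - 2 \sqrt{1279}$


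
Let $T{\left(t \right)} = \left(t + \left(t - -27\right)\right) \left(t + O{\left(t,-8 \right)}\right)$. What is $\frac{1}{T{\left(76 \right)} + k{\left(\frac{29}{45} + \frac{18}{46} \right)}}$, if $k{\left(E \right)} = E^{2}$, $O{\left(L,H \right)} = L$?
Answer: $\frac{1071225}{29147038984} \approx 3.6752 \cdot 10^{-5}$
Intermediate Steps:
$T{\left(t \right)} = 2 t \left(27 + 2 t\right)$ ($T{\left(t \right)} = \left(t + \left(t - -27\right)\right) \left(t + t\right) = \left(t + \left(t + 27\right)\right) 2 t = \left(t + \left(27 + t\right)\right) 2 t = \left(27 + 2 t\right) 2 t = 2 t \left(27 + 2 t\right)$)
$\frac{1}{T{\left(76 \right)} + k{\left(\frac{29}{45} + \frac{18}{46} \right)}} = \frac{1}{2 \cdot 76 \left(27 + 2 \cdot 76\right) + \left(\frac{29}{45} + \frac{18}{46}\right)^{2}} = \frac{1}{2 \cdot 76 \left(27 + 152\right) + \left(29 \cdot \frac{1}{45} + 18 \cdot \frac{1}{46}\right)^{2}} = \frac{1}{2 \cdot 76 \cdot 179 + \left(\frac{29}{45} + \frac{9}{23}\right)^{2}} = \frac{1}{27208 + \left(\frac{1072}{1035}\right)^{2}} = \frac{1}{27208 + \frac{1149184}{1071225}} = \frac{1}{\frac{29147038984}{1071225}} = \frac{1071225}{29147038984}$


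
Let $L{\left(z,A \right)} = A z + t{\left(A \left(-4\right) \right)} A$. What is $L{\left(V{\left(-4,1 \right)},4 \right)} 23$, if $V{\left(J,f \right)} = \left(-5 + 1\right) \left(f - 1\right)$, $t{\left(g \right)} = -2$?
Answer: $-184$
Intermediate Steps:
$V{\left(J,f \right)} = 4 - 4 f$ ($V{\left(J,f \right)} = - 4 \left(-1 + f\right) = 4 - 4 f$)
$L{\left(z,A \right)} = - 2 A + A z$ ($L{\left(z,A \right)} = A z - 2 A = - 2 A + A z$)
$L{\left(V{\left(-4,1 \right)},4 \right)} 23 = 4 \left(-2 + \left(4 - 4\right)\right) 23 = 4 \left(-2 + 0\right) 23 = 4 \left(-2\right) 23 = \left(-8\right) 23 = -184$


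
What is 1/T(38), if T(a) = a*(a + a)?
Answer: 1/2888 ≈ 0.00034626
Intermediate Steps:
T(a) = 2*a² (T(a) = a*(2*a) = 2*a²)
1/T(38) = 1/(2*38²) = 1/(2*1444) = 1/2888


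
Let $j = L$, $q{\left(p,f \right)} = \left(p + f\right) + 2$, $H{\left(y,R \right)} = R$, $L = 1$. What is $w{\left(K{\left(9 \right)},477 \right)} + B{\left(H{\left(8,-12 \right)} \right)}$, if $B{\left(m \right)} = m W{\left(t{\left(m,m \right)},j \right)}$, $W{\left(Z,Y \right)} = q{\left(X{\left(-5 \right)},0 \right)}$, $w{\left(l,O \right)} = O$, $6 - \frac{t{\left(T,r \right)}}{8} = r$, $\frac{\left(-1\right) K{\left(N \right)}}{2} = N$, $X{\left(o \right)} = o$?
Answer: $513$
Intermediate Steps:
$K{\left(N \right)} = - 2 N$
$t{\left(T,r \right)} = 48 - 8 r$
$q{\left(p,f \right)} = 2 + f + p$ ($q{\left(p,f \right)} = \left(f + p\right) + 2 = 2 + f + p$)
$j = 1$
$W{\left(Z,Y \right)} = -3$ ($W{\left(Z,Y \right)} = 2 + 0 - 5 = -3$)
$B{\left(m \right)} = - 3 m$ ($B{\left(m \right)} = m \left(-3\right) = - 3 m$)
$w{\left(K{\left(9 \right)},477 \right)} + B{\left(H{\left(8,-12 \right)} \right)} = 477 - -36 = 477 + 36 = 513$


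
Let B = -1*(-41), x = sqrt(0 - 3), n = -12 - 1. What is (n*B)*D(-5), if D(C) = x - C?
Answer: -2665 - 533*I*sqrt(3) ≈ -2665.0 - 923.18*I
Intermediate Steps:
n = -13
x = I*sqrt(3) (x = sqrt(-3) = I*sqrt(3) ≈ 1.732*I)
B = 41
D(C) = -C + I*sqrt(3) (D(C) = I*sqrt(3) - C = -C + I*sqrt(3))
(n*B)*D(-5) = (-13*41)*(-1*(-5) + I*sqrt(3)) = -533*(5 + I*sqrt(3)) = -2665 - 533*I*sqrt(3)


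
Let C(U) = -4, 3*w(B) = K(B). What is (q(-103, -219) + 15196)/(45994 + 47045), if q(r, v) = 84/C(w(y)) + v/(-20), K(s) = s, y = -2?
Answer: 303719/1860780 ≈ 0.16322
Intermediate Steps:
w(B) = B/3
q(r, v) = -21 - v/20 (q(r, v) = 84/(-4) + v/(-20) = 84*(-¼) + v*(-1/20) = -21 - v/20)
(q(-103, -219) + 15196)/(45994 + 47045) = ((-21 - 1/20*(-219)) + 15196)/(45994 + 47045) = ((-21 + 219/20) + 15196)/93039 = (-201/20 + 15196)*(1/93039) = (303719/20)*(1/93039) = 303719/1860780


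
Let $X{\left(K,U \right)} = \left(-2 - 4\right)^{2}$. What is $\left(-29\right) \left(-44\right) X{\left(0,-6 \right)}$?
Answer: $45936$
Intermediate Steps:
$X{\left(K,U \right)} = 36$ ($X{\left(K,U \right)} = \left(-6\right)^{2} = 36$)
$\left(-29\right) \left(-44\right) X{\left(0,-6 \right)} = \left(-29\right) \left(-44\right) 36 = 1276 \cdot 36 = 45936$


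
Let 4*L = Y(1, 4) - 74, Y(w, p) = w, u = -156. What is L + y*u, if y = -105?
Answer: 65447/4 ≈ 16362.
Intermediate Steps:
L = -73/4 (L = (1 - 74)/4 = (¼)*(-73) = -73/4 ≈ -18.250)
L + y*u = -73/4 - 105*(-156) = -73/4 + 16380 = 65447/4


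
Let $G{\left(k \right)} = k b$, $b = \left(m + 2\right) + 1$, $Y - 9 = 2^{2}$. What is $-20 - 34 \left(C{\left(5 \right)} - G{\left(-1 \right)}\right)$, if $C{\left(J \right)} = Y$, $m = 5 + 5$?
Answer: $-904$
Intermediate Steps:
$Y = 13$ ($Y = 9 + 2^{2} = 9 + 4 = 13$)
$m = 10$
$C{\left(J \right)} = 13$
$b = 13$ ($b = \left(10 + 2\right) + 1 = 12 + 1 = 13$)
$G{\left(k \right)} = 13 k$ ($G{\left(k \right)} = k 13 = 13 k$)
$-20 - 34 \left(C{\left(5 \right)} - G{\left(-1 \right)}\right) = -20 - 34 \left(13 - 13 \left(-1\right)\right) = -20 - 34 \left(13 - -13\right) = -20 - 34 \left(13 + 13\right) = -20 - 884 = -904$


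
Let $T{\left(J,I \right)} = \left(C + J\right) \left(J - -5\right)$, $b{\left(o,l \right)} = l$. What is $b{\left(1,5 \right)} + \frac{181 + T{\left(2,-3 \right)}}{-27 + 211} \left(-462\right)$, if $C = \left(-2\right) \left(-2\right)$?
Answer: $- \frac{51053}{92} \approx -554.92$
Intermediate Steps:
$C = 4$
$T{\left(J,I \right)} = \left(4 + J\right) \left(5 + J\right)$ ($T{\left(J,I \right)} = \left(4 + J\right) \left(J - -5\right) = \left(4 + J\right) \left(J + 5\right) = \left(4 + J\right) \left(5 + J\right)$)
$b{\left(1,5 \right)} + \frac{181 + T{\left(2,-3 \right)}}{-27 + 211} \left(-462\right) = 5 + \frac{181 + \left(20 + 2^{2} + 9 \cdot 2\right)}{-27 + 211} \left(-462\right) = 5 + \frac{181 + \left(20 + 4 + 18\right)}{184} \left(-462\right) = 5 + \left(181 + 42\right) \frac{1}{184} \left(-462\right) = 5 + 223 \cdot \frac{1}{184} \left(-462\right) = 5 + \frac{223}{184} \left(-462\right) = 5 - \frac{51513}{92} = - \frac{51053}{92}$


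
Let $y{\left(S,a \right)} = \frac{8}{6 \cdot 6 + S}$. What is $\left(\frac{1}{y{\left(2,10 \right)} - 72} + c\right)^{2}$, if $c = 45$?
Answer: $\frac{3765172321}{1860496} \approx 2023.7$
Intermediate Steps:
$y{\left(S,a \right)} = \frac{8}{36 + S}$
$\left(\frac{1}{y{\left(2,10 \right)} - 72} + c\right)^{2} = \left(\frac{1}{\frac{8}{36 + 2} - 72} + 45\right)^{2} = \left(\frac{1}{\frac{8}{38} - 72} + 45\right)^{2} = \left(\frac{1}{8 \cdot \frac{1}{38} - 72} + 45\right)^{2} = \left(\frac{1}{\frac{4}{19} - 72} + 45\right)^{2} = \left(\frac{1}{- \frac{1364}{19}} + 45\right)^{2} = \left(- \frac{19}{1364} + 45\right)^{2} = \left(\frac{61361}{1364}\right)^{2} = \frac{3765172321}{1860496}$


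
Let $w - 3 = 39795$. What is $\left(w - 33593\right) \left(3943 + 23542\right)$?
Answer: $170544425$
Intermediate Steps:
$w = 39798$ ($w = 3 + 39795 = 39798$)
$\left(w - 33593\right) \left(3943 + 23542\right) = \left(39798 - 33593\right) \left(3943 + 23542\right) = 6205 \cdot 27485 = 170544425$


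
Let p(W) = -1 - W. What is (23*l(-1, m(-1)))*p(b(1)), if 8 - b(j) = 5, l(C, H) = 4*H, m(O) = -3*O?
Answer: -1104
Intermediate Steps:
b(j) = 3 (b(j) = 8 - 1*5 = 8 - 5 = 3)
(23*l(-1, m(-1)))*p(b(1)) = (23*(4*(-3*(-1))))*(-1 - 1*3) = (23*(4*3))*(-1 - 3) = (23*12)*(-4) = 276*(-4) = -1104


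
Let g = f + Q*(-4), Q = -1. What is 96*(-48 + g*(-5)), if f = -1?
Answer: -6048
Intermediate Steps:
g = 3 (g = -1 - 1*(-4) = -1 + 4 = 3)
96*(-48 + g*(-5)) = 96*(-48 + 3*(-5)) = 96*(-48 - 15) = 96*(-63) = -6048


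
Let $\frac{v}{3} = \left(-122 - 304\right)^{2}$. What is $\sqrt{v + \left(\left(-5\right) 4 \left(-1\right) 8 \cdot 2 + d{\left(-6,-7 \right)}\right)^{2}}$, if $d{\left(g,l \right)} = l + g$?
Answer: $\sqrt{638677} \approx 799.17$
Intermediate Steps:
$d{\left(g,l \right)} = g + l$
$v = 544428$ ($v = 3 \left(-122 - 304\right)^{2} = 3 \left(-426\right)^{2} = 3 \cdot 181476 = 544428$)
$\sqrt{v + \left(\left(-5\right) 4 \left(-1\right) 8 \cdot 2 + d{\left(-6,-7 \right)}\right)^{2}} = \sqrt{544428 + \left(\left(-5\right) 4 \left(-1\right) 8 \cdot 2 - 13\right)^{2}} = \sqrt{544428 + \left(\left(-20\right) \left(-1\right) 8 \cdot 2 - 13\right)^{2}} = \sqrt{544428 + \left(20 \cdot 8 \cdot 2 - 13\right)^{2}} = \sqrt{544428 + \left(160 \cdot 2 - 13\right)^{2}} = \sqrt{544428 + \left(320 - 13\right)^{2}} = \sqrt{544428 + 307^{2}} = \sqrt{544428 + 94249} = \sqrt{638677}$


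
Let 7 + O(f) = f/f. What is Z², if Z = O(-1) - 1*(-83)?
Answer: 5929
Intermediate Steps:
O(f) = -6 (O(f) = -7 + f/f = -7 + 1 = -6)
Z = 77 (Z = -6 - 1*(-83) = -6 + 83 = 77)
Z² = 77² = 5929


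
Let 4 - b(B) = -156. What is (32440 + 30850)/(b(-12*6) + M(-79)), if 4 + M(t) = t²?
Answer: 63290/6397 ≈ 9.8937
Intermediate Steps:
M(t) = -4 + t²
b(B) = 160 (b(B) = 4 - 1*(-156) = 4 + 156 = 160)
(32440 + 30850)/(b(-12*6) + M(-79)) = (32440 + 30850)/(160 + (-4 + (-79)²)) = 63290/(160 + (-4 + 6241)) = 63290/(160 + 6237) = 63290/6397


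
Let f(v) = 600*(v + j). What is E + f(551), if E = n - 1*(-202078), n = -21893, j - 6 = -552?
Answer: 183185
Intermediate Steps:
j = -546 (j = 6 - 552 = -546)
f(v) = -327600 + 600*v (f(v) = 600*(v - 546) = 600*(-546 + v) = -327600 + 600*v)
E = 180185 (E = -21893 - 1*(-202078) = -21893 + 202078 = 180185)
E + f(551) = 180185 + (-327600 + 600*551) = 180185 + (-327600 + 330600) = 180185 + 3000 = 183185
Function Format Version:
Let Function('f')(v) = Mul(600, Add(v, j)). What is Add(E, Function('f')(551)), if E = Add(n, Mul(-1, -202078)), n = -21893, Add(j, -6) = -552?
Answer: 183185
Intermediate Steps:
j = -546 (j = Add(6, -552) = -546)
Function('f')(v) = Add(-327600, Mul(600, v)) (Function('f')(v) = Mul(600, Add(v, -546)) = Mul(600, Add(-546, v)) = Add(-327600, Mul(600, v)))
E = 180185 (E = Add(-21893, Mul(-1, -202078)) = Add(-21893, 202078) = 180185)
Add(E, Function('f')(551)) = Add(180185, Add(-327600, Mul(600, 551))) = Add(180185, Add(-327600, 330600)) = Add(180185, 3000) = 183185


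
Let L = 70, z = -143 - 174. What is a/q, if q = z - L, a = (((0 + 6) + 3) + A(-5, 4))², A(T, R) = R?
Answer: -169/387 ≈ -0.43669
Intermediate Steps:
a = 169 (a = (((0 + 6) + 3) + 4)² = ((6 + 3) + 4)² = (9 + 4)² = 13² = 169)
z = -317
q = -387 (q = -317 - 1*70 = -317 - 70 = -387)
a/q = 169/(-387) = 169*(-1/387) = -169/387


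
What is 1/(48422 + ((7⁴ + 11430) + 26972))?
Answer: 1/89225 ≈ 1.1208e-5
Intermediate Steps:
1/(48422 + ((7⁴ + 11430) + 26972)) = 1/(48422 + ((2401 + 11430) + 26972)) = 1/(48422 + (13831 + 26972)) = 1/(48422 + 40803) = 1/89225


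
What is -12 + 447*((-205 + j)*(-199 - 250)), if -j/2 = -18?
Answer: 33918795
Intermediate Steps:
j = 36 (j = -2*(-18) = 36)
-12 + 447*((-205 + j)*(-199 - 250)) = -12 + 447*((-205 + 36)*(-199 - 250)) = -12 + 447*(-169*(-449)) = -12 + 447*75881 = -12 + 33918807 = 33918795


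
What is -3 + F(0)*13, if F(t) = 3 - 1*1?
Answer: 23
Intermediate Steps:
F(t) = 2 (F(t) = 3 - 1 = 2)
-3 + F(0)*13 = -3 + 2*13 = -3 + 26 = 23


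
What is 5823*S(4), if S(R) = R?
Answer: 23292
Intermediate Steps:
5823*S(4) = 5823*4 = 23292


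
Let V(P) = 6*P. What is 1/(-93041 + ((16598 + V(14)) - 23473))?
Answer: -1/99832 ≈ -1.0017e-5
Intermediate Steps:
1/(-93041 + ((16598 + V(14)) - 23473)) = 1/(-93041 + ((16598 + 6*14) - 23473)) = 1/(-93041 + ((16598 + 84) - 23473)) = 1/(-93041 + (16682 - 23473)) = 1/(-93041 - 6791) = 1/(-99832) = -1/99832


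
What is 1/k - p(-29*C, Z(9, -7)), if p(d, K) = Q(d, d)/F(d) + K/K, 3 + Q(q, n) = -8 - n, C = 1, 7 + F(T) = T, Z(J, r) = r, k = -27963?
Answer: -27965/55926 ≈ -0.50004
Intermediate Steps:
F(T) = -7 + T
Q(q, n) = -11 - n (Q(q, n) = -3 + (-8 - n) = -11 - n)
p(d, K) = 1 + (-11 - d)/(-7 + d) (p(d, K) = (-11 - d)/(-7 + d) + K/K = (-11 - d)/(-7 + d) + 1 = 1 + (-11 - d)/(-7 + d))
1/k - p(-29*C, Z(9, -7)) = 1/(-27963) - (-18)/(-7 - 29*1) = -1/27963 - (-18)/(-7 - 29) = -1/27963 - (-18)/(-36) = -1/27963 - (-18)*(-1)/36 = -1/27963 - 1*1/2 = -1/27963 - 1/2 = -27965/55926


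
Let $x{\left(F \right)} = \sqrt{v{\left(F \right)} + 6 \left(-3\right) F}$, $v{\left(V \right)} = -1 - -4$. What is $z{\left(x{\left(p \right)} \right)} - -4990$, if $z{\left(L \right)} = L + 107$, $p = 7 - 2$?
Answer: $5097 + i \sqrt{87} \approx 5097.0 + 9.3274 i$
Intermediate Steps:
$v{\left(V \right)} = 3$ ($v{\left(V \right)} = -1 + 4 = 3$)
$p = 5$ ($p = 7 - 2 = 5$)
$x{\left(F \right)} = \sqrt{3 - 18 F}$ ($x{\left(F \right)} = \sqrt{3 + 6 \left(-3\right) F} = \sqrt{3 - 18 F}$)
$z{\left(L \right)} = 107 + L$
$z{\left(x{\left(p \right)} \right)} - -4990 = \left(107 + \sqrt{3 - 90}\right) - -4990 = \left(107 + \sqrt{3 - 90}\right) + 4990 = \left(107 + \sqrt{-87}\right) + 4990 = \left(107 + i \sqrt{87}\right) + 4990 = 5097 + i \sqrt{87}$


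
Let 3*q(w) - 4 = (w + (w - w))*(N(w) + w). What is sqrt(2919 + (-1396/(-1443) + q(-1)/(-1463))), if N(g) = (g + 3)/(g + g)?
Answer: sqrt(13013649878225997)/2111109 ≈ 54.037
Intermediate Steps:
N(g) = (3 + g)/(2*g) (N(g) = (3 + g)/((2*g)) = (3 + g)*(1/(2*g)) = (3 + g)/(2*g))
q(w) = 4/3 + w*(w + (3 + w)/(2*w))/3 (q(w) = 4/3 + ((w + (w - w))*((3 + w)/(2*w) + w))/3 = 4/3 + ((w + 0)*(w + (3 + w)/(2*w)))/3 = 4/3 + (w*(w + (3 + w)/(2*w)))/3 = 4/3 + w*(w + (3 + w)/(2*w))/3)
sqrt(2919 + (-1396/(-1443) + q(-1)/(-1463))) = sqrt(2919 + (-1396/(-1443) + (11/6 + (1/3)*(-1)**2 + (1/6)*(-1))/(-1463))) = sqrt(2919 + (-1396*(-1/1443) + (11/6 + (1/3)*1 - 1/6)*(-1/1463))) = sqrt(2919 + (1396/1443 + (11/6 + 1/3 - 1/6)*(-1/1463))) = sqrt(2919 + (1396/1443 + 2*(-1/1463))) = sqrt(2919 + (1396/1443 - 2/1463)) = sqrt(2919 + 2039462/2111109) = sqrt(6164366633/2111109) = sqrt(13013649878225997)/2111109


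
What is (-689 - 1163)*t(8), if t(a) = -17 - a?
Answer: 46300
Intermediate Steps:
(-689 - 1163)*t(8) = (-689 - 1163)*(-17 - 1*8) = -1852*(-17 - 8) = -1852*(-25) = 46300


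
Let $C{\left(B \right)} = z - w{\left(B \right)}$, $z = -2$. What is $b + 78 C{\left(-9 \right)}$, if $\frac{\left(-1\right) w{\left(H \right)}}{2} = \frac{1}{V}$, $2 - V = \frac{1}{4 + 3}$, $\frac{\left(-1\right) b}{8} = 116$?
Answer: $-1000$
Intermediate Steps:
$b = -928$ ($b = \left(-8\right) 116 = -928$)
$V = \frac{13}{7}$ ($V = 2 - \frac{1}{4 + 3} = 2 - \frac{1}{7} = \frac{13}{7} \approx 1.8571$)
$w{\left(H \right)} = - \frac{14}{13}$ ($w{\left(H \right)} = - \frac{2}{\frac{13}{7}} = \left(-2\right) \frac{7}{13} = - \frac{14}{13}$)
$C{\left(B \right)} = - \frac{12}{13}$ ($C{\left(B \right)} = -2 - - \frac{14}{13} = -2 + \frac{14}{13} = - \frac{12}{13}$)
$b + 78 C{\left(-9 \right)} = -928 + 78 \left(- \frac{12}{13}\right) = -928 - 72 = -1000$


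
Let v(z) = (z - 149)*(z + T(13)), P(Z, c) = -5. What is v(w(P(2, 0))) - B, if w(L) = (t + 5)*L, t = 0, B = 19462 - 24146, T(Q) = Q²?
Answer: -20372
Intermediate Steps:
B = -4684
w(L) = 5*L (w(L) = (0 + 5)*L = 5*L)
v(z) = (-149 + z)*(169 + z) (v(z) = (z - 149)*(z + 13²) = (-149 + z)*(z + 169) = (-149 + z)*(169 + z))
v(w(P(2, 0))) - B = (-25181 + (5*(-5))² + 20*(5*(-5))) - 1*(-4684) = (-25181 + (-25)² + 20*(-25)) + 4684 = (-25181 + 625 - 500) + 4684 = -25056 + 4684 = -20372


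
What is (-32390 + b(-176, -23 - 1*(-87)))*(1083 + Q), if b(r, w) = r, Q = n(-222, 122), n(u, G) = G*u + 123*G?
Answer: 358063170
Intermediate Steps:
n(u, G) = 123*G + G*u
Q = -12078 (Q = 122*(123 - 222) = 122*(-99) = -12078)
(-32390 + b(-176, -23 - 1*(-87)))*(1083 + Q) = (-32390 - 176)*(1083 - 12078) = -32566*(-10995) = 358063170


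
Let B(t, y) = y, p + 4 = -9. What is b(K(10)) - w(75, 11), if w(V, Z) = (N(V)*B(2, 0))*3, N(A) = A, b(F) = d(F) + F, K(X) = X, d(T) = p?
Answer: -3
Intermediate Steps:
p = -13 (p = -4 - 9 = -13)
d(T) = -13
b(F) = -13 + F
w(V, Z) = 0 (w(V, Z) = (V*0)*3 = 0*3 = 0)
b(K(10)) - w(75, 11) = (-13 + 10) - 1*0 = -3 + 0 = -3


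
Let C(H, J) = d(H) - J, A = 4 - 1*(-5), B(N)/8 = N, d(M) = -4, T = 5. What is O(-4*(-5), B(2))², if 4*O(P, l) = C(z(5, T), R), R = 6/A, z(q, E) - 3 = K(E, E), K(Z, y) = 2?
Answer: 49/36 ≈ 1.3611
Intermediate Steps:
B(N) = 8*N
A = 9 (A = 4 + 5 = 9)
z(q, E) = 5 (z(q, E) = 3 + 2 = 5)
R = ⅔ (R = 6/9 = 6*(⅑) = ⅔ ≈ 0.66667)
C(H, J) = -4 - J
O(P, l) = -7/6 (O(P, l) = (-4 - 1*⅔)/4 = (-4 - ⅔)/4 = (¼)*(-14/3) = -7/6)
O(-4*(-5), B(2))² = (-7/6)² = 49/36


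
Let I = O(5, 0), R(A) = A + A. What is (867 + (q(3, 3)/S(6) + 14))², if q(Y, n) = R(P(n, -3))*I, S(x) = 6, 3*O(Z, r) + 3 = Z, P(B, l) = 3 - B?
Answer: 776161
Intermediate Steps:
O(Z, r) = -1 + Z/3
R(A) = 2*A
I = ⅔ (I = -1 + (⅓)*5 = -1 + 5/3 = ⅔ ≈ 0.66667)
q(Y, n) = 4 - 4*n/3 (q(Y, n) = (2*(3 - n))*(⅔) = (6 - 2*n)*(⅔) = 4 - 4*n/3)
(867 + (q(3, 3)/S(6) + 14))² = (867 + ((4 - 4/3*3)/6 + 14))² = (867 + ((4 - 4)*(⅙) + 14))² = (867 + (0*(⅙) + 14))² = (867 + (0 + 14))² = (867 + 14)² = 881² = 776161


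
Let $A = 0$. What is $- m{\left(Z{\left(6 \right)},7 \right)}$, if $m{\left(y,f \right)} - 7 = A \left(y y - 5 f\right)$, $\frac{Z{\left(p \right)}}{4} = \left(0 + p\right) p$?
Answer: $-7$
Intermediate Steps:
$Z{\left(p \right)} = 4 p^{2}$ ($Z{\left(p \right)} = 4 \left(0 + p\right) p = 4 p p = 4 p^{2}$)
$m{\left(y,f \right)} = 7$ ($m{\left(y,f \right)} = 7 + 0 \left(y y - 5 f\right) = 7 + 0 \left(y^{2} - 5 f\right) = 7 + 0 = 7$)
$- m{\left(Z{\left(6 \right)},7 \right)} = \left(-1\right) 7 = -7$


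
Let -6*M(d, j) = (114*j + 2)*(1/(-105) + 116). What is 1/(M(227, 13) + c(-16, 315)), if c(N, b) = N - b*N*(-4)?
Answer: -45/2198894 ≈ -2.0465e-5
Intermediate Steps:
M(d, j) = -12179/315 - 231401*j/105 (M(d, j) = -(114*j + 2)*(1/(-105) + 116)/6 = -(2 + 114*j)*(-1/105 + 116)/6 = -(2 + 114*j)*12179/(6*105) = -(24358/105 + 462802*j/35)/6 = -12179/315 - 231401*j/105)
c(N, b) = N + 4*N*b (c(N, b) = N - N*b*(-4) = N - (-4)*N*b = N + 4*N*b)
1/(M(227, 13) + c(-16, 315)) = 1/((-12179/315 - 231401/105*13) - 16*(1 + 4*315)) = 1/((-12179/315 - 3008213/105) - 16*(1 + 1260)) = 1/(-1290974/45 - 16*1261) = 1/(-1290974/45 - 20176) = 1/(-2198894/45) = -45/2198894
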